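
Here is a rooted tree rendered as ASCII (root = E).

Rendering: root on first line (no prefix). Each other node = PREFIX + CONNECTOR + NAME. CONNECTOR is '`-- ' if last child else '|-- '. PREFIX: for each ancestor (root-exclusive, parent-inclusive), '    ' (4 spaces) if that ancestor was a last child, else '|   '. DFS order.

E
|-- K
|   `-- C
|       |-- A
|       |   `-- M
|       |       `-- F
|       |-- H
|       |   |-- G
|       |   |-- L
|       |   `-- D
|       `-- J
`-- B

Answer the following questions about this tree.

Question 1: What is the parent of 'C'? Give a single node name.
Answer: K

Derivation:
Scan adjacency: C appears as child of K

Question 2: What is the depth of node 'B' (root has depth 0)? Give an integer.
Path from root to B: E -> B
Depth = number of edges = 1

Answer: 1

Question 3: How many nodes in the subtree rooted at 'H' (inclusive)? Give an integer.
Answer: 4

Derivation:
Subtree rooted at H contains: D, G, H, L
Count = 4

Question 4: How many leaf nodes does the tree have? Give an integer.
Answer: 6

Derivation:
Leaves (nodes with no children): B, D, F, G, J, L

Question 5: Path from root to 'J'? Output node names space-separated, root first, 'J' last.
Answer: E K C J

Derivation:
Walk down from root: E -> K -> C -> J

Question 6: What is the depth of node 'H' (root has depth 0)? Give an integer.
Path from root to H: E -> K -> C -> H
Depth = number of edges = 3

Answer: 3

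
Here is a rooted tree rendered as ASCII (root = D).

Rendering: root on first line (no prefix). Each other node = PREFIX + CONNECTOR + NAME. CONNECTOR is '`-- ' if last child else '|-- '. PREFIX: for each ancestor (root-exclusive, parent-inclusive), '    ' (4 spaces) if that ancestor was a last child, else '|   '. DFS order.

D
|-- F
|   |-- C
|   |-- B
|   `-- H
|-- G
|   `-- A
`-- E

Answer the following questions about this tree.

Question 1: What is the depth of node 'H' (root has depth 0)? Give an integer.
Path from root to H: D -> F -> H
Depth = number of edges = 2

Answer: 2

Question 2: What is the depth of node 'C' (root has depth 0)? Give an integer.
Path from root to C: D -> F -> C
Depth = number of edges = 2

Answer: 2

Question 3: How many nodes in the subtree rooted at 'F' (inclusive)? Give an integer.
Answer: 4

Derivation:
Subtree rooted at F contains: B, C, F, H
Count = 4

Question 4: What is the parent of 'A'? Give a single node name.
Answer: G

Derivation:
Scan adjacency: A appears as child of G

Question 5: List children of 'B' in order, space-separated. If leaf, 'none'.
Node B's children (from adjacency): (leaf)

Answer: none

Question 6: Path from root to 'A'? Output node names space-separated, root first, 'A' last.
Walk down from root: D -> G -> A

Answer: D G A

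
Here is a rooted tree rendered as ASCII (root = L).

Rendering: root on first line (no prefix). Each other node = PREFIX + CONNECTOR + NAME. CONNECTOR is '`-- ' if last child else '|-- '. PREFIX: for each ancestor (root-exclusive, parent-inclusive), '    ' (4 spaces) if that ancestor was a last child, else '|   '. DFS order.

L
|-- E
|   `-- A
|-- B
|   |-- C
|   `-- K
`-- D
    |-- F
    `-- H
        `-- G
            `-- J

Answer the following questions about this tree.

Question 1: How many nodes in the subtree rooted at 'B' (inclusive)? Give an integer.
Answer: 3

Derivation:
Subtree rooted at B contains: B, C, K
Count = 3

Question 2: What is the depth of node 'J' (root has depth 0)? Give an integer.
Answer: 4

Derivation:
Path from root to J: L -> D -> H -> G -> J
Depth = number of edges = 4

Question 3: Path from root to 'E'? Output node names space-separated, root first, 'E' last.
Walk down from root: L -> E

Answer: L E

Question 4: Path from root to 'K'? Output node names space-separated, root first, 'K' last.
Walk down from root: L -> B -> K

Answer: L B K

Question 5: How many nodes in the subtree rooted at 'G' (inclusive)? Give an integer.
Answer: 2

Derivation:
Subtree rooted at G contains: G, J
Count = 2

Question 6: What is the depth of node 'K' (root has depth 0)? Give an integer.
Path from root to K: L -> B -> K
Depth = number of edges = 2

Answer: 2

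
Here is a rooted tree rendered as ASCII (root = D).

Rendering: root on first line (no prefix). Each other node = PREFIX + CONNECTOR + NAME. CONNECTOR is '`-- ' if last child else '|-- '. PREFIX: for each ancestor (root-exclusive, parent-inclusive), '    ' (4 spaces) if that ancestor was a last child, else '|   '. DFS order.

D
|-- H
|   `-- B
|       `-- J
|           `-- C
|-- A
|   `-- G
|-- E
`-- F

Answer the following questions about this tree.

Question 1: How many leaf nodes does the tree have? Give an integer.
Leaves (nodes with no children): C, E, F, G

Answer: 4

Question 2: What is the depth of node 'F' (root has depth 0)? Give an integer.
Answer: 1

Derivation:
Path from root to F: D -> F
Depth = number of edges = 1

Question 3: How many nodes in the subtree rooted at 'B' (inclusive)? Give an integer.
Subtree rooted at B contains: B, C, J
Count = 3

Answer: 3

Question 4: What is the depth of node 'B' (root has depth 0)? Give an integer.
Path from root to B: D -> H -> B
Depth = number of edges = 2

Answer: 2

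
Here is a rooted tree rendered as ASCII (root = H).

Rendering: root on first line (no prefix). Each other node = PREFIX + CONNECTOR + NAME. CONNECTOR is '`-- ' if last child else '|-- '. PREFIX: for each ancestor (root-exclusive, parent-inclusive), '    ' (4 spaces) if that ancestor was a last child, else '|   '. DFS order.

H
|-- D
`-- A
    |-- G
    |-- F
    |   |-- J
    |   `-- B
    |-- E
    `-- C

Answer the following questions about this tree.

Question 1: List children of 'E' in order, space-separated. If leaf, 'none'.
Answer: none

Derivation:
Node E's children (from adjacency): (leaf)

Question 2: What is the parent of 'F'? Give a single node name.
Answer: A

Derivation:
Scan adjacency: F appears as child of A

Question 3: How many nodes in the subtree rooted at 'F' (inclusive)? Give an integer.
Answer: 3

Derivation:
Subtree rooted at F contains: B, F, J
Count = 3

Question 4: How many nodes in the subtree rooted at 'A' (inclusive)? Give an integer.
Subtree rooted at A contains: A, B, C, E, F, G, J
Count = 7

Answer: 7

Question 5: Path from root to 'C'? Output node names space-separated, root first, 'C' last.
Answer: H A C

Derivation:
Walk down from root: H -> A -> C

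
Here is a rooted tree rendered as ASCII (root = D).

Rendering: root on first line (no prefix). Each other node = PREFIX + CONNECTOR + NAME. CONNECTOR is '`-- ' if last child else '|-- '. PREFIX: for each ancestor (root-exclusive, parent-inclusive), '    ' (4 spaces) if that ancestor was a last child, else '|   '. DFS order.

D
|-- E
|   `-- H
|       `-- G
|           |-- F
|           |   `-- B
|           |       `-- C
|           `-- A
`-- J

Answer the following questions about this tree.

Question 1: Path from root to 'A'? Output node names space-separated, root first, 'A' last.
Walk down from root: D -> E -> H -> G -> A

Answer: D E H G A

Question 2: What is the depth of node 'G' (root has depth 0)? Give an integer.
Answer: 3

Derivation:
Path from root to G: D -> E -> H -> G
Depth = number of edges = 3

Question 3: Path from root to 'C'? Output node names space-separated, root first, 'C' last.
Answer: D E H G F B C

Derivation:
Walk down from root: D -> E -> H -> G -> F -> B -> C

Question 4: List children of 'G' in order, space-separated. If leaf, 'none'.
Node G's children (from adjacency): F, A

Answer: F A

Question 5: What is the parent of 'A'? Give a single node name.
Scan adjacency: A appears as child of G

Answer: G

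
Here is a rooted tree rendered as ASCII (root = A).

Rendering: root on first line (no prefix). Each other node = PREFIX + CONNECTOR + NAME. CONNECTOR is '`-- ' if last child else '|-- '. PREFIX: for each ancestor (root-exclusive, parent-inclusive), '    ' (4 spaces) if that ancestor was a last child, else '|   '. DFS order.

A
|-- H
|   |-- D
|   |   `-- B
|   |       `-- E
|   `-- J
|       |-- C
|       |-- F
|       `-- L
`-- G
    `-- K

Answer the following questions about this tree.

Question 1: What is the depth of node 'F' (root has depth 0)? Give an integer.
Answer: 3

Derivation:
Path from root to F: A -> H -> J -> F
Depth = number of edges = 3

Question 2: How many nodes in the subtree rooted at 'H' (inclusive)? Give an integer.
Answer: 8

Derivation:
Subtree rooted at H contains: B, C, D, E, F, H, J, L
Count = 8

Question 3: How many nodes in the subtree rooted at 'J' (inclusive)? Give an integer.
Subtree rooted at J contains: C, F, J, L
Count = 4

Answer: 4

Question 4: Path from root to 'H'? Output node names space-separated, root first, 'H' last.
Answer: A H

Derivation:
Walk down from root: A -> H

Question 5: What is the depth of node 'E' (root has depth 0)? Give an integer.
Answer: 4

Derivation:
Path from root to E: A -> H -> D -> B -> E
Depth = number of edges = 4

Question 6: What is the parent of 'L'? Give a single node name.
Scan adjacency: L appears as child of J

Answer: J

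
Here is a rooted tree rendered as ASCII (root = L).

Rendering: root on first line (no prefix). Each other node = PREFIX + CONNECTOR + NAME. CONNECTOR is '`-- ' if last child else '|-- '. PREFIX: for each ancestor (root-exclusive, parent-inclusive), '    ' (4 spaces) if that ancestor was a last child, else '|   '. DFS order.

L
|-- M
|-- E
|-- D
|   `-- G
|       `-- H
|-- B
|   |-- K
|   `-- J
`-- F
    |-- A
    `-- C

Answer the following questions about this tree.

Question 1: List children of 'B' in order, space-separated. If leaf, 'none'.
Answer: K J

Derivation:
Node B's children (from adjacency): K, J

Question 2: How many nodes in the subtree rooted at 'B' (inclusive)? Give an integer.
Answer: 3

Derivation:
Subtree rooted at B contains: B, J, K
Count = 3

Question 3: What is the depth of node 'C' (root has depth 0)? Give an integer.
Answer: 2

Derivation:
Path from root to C: L -> F -> C
Depth = number of edges = 2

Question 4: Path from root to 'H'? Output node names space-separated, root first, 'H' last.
Answer: L D G H

Derivation:
Walk down from root: L -> D -> G -> H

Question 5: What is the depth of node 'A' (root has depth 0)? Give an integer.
Path from root to A: L -> F -> A
Depth = number of edges = 2

Answer: 2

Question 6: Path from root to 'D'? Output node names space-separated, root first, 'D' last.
Answer: L D

Derivation:
Walk down from root: L -> D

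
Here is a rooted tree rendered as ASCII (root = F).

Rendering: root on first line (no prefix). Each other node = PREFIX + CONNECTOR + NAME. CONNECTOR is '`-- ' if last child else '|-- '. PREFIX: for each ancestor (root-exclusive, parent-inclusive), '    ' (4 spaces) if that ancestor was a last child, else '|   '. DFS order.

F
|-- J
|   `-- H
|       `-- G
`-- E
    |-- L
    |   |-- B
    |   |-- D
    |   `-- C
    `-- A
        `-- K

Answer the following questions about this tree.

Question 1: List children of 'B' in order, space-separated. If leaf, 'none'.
Answer: none

Derivation:
Node B's children (from adjacency): (leaf)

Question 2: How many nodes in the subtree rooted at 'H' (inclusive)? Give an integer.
Subtree rooted at H contains: G, H
Count = 2

Answer: 2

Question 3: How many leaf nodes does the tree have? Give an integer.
Answer: 5

Derivation:
Leaves (nodes with no children): B, C, D, G, K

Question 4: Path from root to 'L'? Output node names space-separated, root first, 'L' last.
Walk down from root: F -> E -> L

Answer: F E L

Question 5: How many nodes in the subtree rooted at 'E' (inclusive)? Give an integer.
Subtree rooted at E contains: A, B, C, D, E, K, L
Count = 7

Answer: 7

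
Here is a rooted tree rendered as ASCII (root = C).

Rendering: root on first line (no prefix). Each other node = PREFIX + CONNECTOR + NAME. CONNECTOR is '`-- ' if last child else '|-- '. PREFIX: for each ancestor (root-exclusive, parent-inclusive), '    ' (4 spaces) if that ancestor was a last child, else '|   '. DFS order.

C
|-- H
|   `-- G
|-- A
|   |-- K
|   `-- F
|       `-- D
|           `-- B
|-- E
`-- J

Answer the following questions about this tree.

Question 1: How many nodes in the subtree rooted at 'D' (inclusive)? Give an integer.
Subtree rooted at D contains: B, D
Count = 2

Answer: 2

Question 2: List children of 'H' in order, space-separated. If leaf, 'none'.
Answer: G

Derivation:
Node H's children (from adjacency): G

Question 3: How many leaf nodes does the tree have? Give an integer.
Answer: 5

Derivation:
Leaves (nodes with no children): B, E, G, J, K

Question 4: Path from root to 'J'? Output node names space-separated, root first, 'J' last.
Answer: C J

Derivation:
Walk down from root: C -> J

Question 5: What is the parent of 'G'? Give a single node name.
Scan adjacency: G appears as child of H

Answer: H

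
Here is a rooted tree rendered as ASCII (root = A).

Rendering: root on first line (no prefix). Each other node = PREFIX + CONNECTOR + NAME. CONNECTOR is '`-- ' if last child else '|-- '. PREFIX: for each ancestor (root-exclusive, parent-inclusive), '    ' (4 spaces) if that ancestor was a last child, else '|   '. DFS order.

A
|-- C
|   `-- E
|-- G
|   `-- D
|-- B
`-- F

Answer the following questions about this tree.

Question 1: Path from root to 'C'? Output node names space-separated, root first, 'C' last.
Walk down from root: A -> C

Answer: A C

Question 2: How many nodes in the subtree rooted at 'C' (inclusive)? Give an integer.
Subtree rooted at C contains: C, E
Count = 2

Answer: 2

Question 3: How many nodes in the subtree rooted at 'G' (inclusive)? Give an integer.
Answer: 2

Derivation:
Subtree rooted at G contains: D, G
Count = 2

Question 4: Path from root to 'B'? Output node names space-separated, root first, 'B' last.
Walk down from root: A -> B

Answer: A B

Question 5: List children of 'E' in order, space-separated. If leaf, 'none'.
Node E's children (from adjacency): (leaf)

Answer: none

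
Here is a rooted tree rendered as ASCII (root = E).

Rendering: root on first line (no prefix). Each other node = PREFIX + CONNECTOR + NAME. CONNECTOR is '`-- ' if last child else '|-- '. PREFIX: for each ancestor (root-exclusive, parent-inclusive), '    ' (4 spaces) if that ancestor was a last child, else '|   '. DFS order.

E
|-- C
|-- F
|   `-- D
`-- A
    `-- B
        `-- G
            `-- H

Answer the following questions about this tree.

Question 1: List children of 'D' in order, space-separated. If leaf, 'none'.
Node D's children (from adjacency): (leaf)

Answer: none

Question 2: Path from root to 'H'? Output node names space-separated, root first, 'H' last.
Answer: E A B G H

Derivation:
Walk down from root: E -> A -> B -> G -> H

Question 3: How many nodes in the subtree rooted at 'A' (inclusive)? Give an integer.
Answer: 4

Derivation:
Subtree rooted at A contains: A, B, G, H
Count = 4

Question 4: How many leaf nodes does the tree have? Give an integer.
Answer: 3

Derivation:
Leaves (nodes with no children): C, D, H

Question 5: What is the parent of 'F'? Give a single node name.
Scan adjacency: F appears as child of E

Answer: E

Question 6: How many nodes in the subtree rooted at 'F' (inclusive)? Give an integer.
Answer: 2

Derivation:
Subtree rooted at F contains: D, F
Count = 2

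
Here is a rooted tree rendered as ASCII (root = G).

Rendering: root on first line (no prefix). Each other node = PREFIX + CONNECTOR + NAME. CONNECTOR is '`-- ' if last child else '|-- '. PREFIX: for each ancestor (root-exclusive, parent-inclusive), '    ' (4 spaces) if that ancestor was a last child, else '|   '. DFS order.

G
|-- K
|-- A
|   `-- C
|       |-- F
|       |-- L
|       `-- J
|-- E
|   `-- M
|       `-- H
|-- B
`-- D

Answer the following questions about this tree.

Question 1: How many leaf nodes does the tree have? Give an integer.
Answer: 7

Derivation:
Leaves (nodes with no children): B, D, F, H, J, K, L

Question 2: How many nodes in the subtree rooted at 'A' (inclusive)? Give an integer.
Subtree rooted at A contains: A, C, F, J, L
Count = 5

Answer: 5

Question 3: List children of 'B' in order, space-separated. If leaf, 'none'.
Node B's children (from adjacency): (leaf)

Answer: none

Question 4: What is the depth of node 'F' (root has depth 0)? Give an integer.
Answer: 3

Derivation:
Path from root to F: G -> A -> C -> F
Depth = number of edges = 3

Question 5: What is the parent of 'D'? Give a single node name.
Scan adjacency: D appears as child of G

Answer: G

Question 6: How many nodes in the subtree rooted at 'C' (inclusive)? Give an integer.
Subtree rooted at C contains: C, F, J, L
Count = 4

Answer: 4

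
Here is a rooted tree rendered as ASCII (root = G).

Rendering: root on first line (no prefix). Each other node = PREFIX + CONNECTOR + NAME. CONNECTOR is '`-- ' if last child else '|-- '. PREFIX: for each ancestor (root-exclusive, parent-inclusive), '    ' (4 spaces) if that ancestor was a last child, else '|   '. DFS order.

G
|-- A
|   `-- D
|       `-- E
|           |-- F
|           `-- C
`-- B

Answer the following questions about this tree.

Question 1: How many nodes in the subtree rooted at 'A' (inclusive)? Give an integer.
Answer: 5

Derivation:
Subtree rooted at A contains: A, C, D, E, F
Count = 5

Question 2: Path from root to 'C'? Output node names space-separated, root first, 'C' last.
Answer: G A D E C

Derivation:
Walk down from root: G -> A -> D -> E -> C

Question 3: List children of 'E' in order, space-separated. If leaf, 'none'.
Node E's children (from adjacency): F, C

Answer: F C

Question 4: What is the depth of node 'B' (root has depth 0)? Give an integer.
Path from root to B: G -> B
Depth = number of edges = 1

Answer: 1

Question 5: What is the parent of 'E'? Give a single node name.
Scan adjacency: E appears as child of D

Answer: D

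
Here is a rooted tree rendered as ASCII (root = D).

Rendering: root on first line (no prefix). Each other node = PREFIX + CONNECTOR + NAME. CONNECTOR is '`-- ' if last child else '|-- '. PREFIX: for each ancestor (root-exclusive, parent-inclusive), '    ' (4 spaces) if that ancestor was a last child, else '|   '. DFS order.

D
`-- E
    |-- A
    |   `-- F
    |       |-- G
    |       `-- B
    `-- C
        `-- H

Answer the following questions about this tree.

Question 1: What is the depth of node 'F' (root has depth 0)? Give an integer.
Path from root to F: D -> E -> A -> F
Depth = number of edges = 3

Answer: 3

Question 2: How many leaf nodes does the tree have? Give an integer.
Leaves (nodes with no children): B, G, H

Answer: 3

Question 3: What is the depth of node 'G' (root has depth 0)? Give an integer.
Answer: 4

Derivation:
Path from root to G: D -> E -> A -> F -> G
Depth = number of edges = 4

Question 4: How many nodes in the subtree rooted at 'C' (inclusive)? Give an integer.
Answer: 2

Derivation:
Subtree rooted at C contains: C, H
Count = 2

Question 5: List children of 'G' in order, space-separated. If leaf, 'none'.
Node G's children (from adjacency): (leaf)

Answer: none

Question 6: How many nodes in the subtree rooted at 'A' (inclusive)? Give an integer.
Answer: 4

Derivation:
Subtree rooted at A contains: A, B, F, G
Count = 4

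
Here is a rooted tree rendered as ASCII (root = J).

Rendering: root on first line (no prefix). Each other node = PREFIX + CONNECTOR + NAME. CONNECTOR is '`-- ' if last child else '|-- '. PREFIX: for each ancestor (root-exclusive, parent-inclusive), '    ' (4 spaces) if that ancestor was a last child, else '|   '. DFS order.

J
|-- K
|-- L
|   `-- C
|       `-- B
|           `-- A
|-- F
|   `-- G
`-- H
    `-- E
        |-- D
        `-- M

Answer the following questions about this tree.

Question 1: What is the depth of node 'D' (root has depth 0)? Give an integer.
Answer: 3

Derivation:
Path from root to D: J -> H -> E -> D
Depth = number of edges = 3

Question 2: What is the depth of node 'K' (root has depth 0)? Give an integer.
Answer: 1

Derivation:
Path from root to K: J -> K
Depth = number of edges = 1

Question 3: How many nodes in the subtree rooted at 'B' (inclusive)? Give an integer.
Answer: 2

Derivation:
Subtree rooted at B contains: A, B
Count = 2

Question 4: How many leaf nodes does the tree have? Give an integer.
Leaves (nodes with no children): A, D, G, K, M

Answer: 5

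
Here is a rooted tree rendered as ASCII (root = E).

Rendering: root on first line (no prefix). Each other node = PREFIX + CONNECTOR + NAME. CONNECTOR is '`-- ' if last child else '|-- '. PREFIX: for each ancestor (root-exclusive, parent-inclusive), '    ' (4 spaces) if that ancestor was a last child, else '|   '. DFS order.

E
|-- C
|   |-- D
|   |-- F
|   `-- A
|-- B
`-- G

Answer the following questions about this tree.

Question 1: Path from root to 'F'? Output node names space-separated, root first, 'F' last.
Walk down from root: E -> C -> F

Answer: E C F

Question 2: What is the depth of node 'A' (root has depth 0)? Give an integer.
Answer: 2

Derivation:
Path from root to A: E -> C -> A
Depth = number of edges = 2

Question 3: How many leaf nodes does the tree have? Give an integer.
Leaves (nodes with no children): A, B, D, F, G

Answer: 5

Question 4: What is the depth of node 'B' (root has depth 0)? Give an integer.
Path from root to B: E -> B
Depth = number of edges = 1

Answer: 1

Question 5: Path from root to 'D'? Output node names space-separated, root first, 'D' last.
Walk down from root: E -> C -> D

Answer: E C D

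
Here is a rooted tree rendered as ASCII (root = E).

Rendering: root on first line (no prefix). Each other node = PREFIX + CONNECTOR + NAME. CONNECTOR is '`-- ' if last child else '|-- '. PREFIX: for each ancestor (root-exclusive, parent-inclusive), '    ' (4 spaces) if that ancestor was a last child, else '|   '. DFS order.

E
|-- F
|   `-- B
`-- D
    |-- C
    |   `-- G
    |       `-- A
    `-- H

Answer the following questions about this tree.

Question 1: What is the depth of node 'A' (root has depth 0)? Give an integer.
Answer: 4

Derivation:
Path from root to A: E -> D -> C -> G -> A
Depth = number of edges = 4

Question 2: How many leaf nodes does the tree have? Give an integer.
Answer: 3

Derivation:
Leaves (nodes with no children): A, B, H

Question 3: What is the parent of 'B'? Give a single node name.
Answer: F

Derivation:
Scan adjacency: B appears as child of F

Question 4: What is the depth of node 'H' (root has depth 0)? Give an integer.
Answer: 2

Derivation:
Path from root to H: E -> D -> H
Depth = number of edges = 2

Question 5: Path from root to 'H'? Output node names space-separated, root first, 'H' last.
Walk down from root: E -> D -> H

Answer: E D H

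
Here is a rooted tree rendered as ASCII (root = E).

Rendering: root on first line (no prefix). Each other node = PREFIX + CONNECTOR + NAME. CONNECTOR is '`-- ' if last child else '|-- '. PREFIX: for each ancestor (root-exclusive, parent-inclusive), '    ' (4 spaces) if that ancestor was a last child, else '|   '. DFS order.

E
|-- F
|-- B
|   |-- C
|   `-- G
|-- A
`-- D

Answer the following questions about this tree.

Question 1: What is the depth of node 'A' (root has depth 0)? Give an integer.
Path from root to A: E -> A
Depth = number of edges = 1

Answer: 1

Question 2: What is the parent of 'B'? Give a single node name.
Scan adjacency: B appears as child of E

Answer: E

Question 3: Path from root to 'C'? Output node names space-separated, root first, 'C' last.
Walk down from root: E -> B -> C

Answer: E B C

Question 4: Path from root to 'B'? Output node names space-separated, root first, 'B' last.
Answer: E B

Derivation:
Walk down from root: E -> B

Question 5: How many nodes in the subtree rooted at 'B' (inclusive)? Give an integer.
Answer: 3

Derivation:
Subtree rooted at B contains: B, C, G
Count = 3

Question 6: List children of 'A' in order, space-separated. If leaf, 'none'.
Node A's children (from adjacency): (leaf)

Answer: none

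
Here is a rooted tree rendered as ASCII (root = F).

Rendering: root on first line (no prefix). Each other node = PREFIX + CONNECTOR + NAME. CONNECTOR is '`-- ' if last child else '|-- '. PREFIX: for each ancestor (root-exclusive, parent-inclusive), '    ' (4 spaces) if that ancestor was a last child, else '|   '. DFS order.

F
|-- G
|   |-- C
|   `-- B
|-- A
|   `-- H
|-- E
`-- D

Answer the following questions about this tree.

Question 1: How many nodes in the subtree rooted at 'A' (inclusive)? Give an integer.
Answer: 2

Derivation:
Subtree rooted at A contains: A, H
Count = 2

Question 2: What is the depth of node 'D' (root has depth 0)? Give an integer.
Path from root to D: F -> D
Depth = number of edges = 1

Answer: 1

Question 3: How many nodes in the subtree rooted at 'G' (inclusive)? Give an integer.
Subtree rooted at G contains: B, C, G
Count = 3

Answer: 3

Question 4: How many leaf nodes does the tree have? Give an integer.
Answer: 5

Derivation:
Leaves (nodes with no children): B, C, D, E, H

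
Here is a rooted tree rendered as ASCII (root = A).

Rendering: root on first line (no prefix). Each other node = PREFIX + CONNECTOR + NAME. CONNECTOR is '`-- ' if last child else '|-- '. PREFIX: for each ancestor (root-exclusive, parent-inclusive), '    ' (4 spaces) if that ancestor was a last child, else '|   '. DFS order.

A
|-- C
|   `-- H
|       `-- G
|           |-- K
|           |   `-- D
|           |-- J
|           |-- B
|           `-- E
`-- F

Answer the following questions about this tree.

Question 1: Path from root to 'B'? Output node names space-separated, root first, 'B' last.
Walk down from root: A -> C -> H -> G -> B

Answer: A C H G B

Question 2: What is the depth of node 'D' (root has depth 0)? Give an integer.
Path from root to D: A -> C -> H -> G -> K -> D
Depth = number of edges = 5

Answer: 5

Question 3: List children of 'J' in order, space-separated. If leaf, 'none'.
Node J's children (from adjacency): (leaf)

Answer: none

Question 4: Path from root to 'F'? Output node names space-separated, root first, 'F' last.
Walk down from root: A -> F

Answer: A F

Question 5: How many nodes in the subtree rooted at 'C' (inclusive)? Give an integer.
Answer: 8

Derivation:
Subtree rooted at C contains: B, C, D, E, G, H, J, K
Count = 8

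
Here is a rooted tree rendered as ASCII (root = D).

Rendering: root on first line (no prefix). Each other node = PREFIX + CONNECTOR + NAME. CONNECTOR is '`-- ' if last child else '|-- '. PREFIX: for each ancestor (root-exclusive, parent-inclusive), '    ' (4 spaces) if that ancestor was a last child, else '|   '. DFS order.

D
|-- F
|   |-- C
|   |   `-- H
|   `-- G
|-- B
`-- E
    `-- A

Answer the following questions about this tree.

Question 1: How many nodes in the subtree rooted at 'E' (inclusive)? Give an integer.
Answer: 2

Derivation:
Subtree rooted at E contains: A, E
Count = 2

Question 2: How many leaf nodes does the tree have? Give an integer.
Answer: 4

Derivation:
Leaves (nodes with no children): A, B, G, H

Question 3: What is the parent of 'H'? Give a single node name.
Scan adjacency: H appears as child of C

Answer: C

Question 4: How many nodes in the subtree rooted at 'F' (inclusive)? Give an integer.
Subtree rooted at F contains: C, F, G, H
Count = 4

Answer: 4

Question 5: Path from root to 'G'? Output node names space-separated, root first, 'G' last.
Answer: D F G

Derivation:
Walk down from root: D -> F -> G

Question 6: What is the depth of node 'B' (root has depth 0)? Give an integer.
Path from root to B: D -> B
Depth = number of edges = 1

Answer: 1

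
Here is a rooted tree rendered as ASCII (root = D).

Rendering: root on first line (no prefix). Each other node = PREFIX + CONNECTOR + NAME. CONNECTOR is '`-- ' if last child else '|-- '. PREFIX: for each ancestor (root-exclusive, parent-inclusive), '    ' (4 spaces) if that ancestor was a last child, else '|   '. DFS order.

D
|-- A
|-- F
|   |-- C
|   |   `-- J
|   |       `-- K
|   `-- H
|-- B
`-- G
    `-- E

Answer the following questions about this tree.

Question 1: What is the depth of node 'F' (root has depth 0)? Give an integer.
Path from root to F: D -> F
Depth = number of edges = 1

Answer: 1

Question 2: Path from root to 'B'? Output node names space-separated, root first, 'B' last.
Walk down from root: D -> B

Answer: D B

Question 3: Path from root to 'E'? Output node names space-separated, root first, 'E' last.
Answer: D G E

Derivation:
Walk down from root: D -> G -> E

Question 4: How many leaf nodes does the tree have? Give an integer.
Leaves (nodes with no children): A, B, E, H, K

Answer: 5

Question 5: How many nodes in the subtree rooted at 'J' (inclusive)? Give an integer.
Answer: 2

Derivation:
Subtree rooted at J contains: J, K
Count = 2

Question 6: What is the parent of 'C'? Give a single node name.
Scan adjacency: C appears as child of F

Answer: F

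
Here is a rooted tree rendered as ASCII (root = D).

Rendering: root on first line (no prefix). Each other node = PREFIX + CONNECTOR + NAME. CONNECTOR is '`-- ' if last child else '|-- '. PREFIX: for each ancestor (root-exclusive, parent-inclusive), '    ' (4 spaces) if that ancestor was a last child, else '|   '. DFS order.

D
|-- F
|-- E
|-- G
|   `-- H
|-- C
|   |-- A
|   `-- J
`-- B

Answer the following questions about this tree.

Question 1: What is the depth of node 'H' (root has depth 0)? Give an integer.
Answer: 2

Derivation:
Path from root to H: D -> G -> H
Depth = number of edges = 2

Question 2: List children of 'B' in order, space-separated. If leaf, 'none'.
Node B's children (from adjacency): (leaf)

Answer: none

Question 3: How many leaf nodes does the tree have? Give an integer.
Answer: 6

Derivation:
Leaves (nodes with no children): A, B, E, F, H, J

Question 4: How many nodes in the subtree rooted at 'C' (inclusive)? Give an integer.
Answer: 3

Derivation:
Subtree rooted at C contains: A, C, J
Count = 3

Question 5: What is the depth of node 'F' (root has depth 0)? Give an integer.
Answer: 1

Derivation:
Path from root to F: D -> F
Depth = number of edges = 1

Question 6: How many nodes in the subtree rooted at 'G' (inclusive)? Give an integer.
Subtree rooted at G contains: G, H
Count = 2

Answer: 2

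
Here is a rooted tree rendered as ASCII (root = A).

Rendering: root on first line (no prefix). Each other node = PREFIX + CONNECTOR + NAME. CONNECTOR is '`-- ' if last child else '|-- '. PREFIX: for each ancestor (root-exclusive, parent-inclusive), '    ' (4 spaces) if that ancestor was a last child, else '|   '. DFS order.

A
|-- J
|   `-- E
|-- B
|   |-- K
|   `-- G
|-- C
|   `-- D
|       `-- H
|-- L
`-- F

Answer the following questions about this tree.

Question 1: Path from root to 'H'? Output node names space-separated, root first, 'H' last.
Answer: A C D H

Derivation:
Walk down from root: A -> C -> D -> H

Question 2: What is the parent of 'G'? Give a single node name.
Scan adjacency: G appears as child of B

Answer: B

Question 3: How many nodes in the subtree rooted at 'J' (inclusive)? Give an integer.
Subtree rooted at J contains: E, J
Count = 2

Answer: 2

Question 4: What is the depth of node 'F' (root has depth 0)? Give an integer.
Answer: 1

Derivation:
Path from root to F: A -> F
Depth = number of edges = 1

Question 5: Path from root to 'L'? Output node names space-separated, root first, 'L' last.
Answer: A L

Derivation:
Walk down from root: A -> L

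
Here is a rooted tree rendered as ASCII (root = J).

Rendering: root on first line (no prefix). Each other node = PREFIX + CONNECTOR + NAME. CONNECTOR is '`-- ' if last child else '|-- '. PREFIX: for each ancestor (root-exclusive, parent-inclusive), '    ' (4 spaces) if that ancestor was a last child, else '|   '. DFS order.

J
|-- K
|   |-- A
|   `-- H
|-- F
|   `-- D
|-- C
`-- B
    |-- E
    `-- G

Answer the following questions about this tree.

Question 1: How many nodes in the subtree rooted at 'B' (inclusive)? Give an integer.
Answer: 3

Derivation:
Subtree rooted at B contains: B, E, G
Count = 3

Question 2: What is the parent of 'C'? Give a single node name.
Answer: J

Derivation:
Scan adjacency: C appears as child of J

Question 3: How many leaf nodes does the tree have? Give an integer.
Answer: 6

Derivation:
Leaves (nodes with no children): A, C, D, E, G, H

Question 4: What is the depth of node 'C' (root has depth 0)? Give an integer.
Answer: 1

Derivation:
Path from root to C: J -> C
Depth = number of edges = 1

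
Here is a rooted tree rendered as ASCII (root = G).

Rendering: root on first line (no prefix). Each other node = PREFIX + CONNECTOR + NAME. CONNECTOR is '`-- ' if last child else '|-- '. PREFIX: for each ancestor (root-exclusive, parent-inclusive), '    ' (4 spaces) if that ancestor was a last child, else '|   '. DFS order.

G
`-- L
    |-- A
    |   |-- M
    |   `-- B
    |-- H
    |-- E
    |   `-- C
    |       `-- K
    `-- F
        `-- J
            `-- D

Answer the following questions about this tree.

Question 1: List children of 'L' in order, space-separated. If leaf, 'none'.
Node L's children (from adjacency): A, H, E, F

Answer: A H E F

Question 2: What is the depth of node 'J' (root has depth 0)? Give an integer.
Path from root to J: G -> L -> F -> J
Depth = number of edges = 3

Answer: 3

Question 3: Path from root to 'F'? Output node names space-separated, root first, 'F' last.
Walk down from root: G -> L -> F

Answer: G L F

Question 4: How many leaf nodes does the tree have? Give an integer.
Leaves (nodes with no children): B, D, H, K, M

Answer: 5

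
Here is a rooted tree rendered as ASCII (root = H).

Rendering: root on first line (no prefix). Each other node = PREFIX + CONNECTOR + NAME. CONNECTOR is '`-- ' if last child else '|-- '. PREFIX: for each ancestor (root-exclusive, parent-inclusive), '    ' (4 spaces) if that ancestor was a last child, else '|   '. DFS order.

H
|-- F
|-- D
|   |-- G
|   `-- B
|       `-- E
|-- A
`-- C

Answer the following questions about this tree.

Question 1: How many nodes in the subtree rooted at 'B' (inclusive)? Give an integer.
Answer: 2

Derivation:
Subtree rooted at B contains: B, E
Count = 2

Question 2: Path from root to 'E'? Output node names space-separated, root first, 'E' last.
Walk down from root: H -> D -> B -> E

Answer: H D B E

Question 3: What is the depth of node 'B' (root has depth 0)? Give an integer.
Answer: 2

Derivation:
Path from root to B: H -> D -> B
Depth = number of edges = 2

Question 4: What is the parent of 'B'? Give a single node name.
Answer: D

Derivation:
Scan adjacency: B appears as child of D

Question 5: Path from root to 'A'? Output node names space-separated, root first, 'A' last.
Walk down from root: H -> A

Answer: H A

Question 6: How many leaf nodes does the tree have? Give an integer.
Leaves (nodes with no children): A, C, E, F, G

Answer: 5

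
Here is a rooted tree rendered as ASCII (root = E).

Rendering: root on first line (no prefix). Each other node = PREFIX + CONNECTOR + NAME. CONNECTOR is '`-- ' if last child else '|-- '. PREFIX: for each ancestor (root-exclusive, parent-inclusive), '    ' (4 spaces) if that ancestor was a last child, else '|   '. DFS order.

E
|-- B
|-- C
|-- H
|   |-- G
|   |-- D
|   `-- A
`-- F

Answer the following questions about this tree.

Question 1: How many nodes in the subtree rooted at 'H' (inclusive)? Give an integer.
Subtree rooted at H contains: A, D, G, H
Count = 4

Answer: 4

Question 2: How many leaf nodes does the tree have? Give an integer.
Leaves (nodes with no children): A, B, C, D, F, G

Answer: 6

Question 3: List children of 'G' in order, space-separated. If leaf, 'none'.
Node G's children (from adjacency): (leaf)

Answer: none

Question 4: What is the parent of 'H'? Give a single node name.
Scan adjacency: H appears as child of E

Answer: E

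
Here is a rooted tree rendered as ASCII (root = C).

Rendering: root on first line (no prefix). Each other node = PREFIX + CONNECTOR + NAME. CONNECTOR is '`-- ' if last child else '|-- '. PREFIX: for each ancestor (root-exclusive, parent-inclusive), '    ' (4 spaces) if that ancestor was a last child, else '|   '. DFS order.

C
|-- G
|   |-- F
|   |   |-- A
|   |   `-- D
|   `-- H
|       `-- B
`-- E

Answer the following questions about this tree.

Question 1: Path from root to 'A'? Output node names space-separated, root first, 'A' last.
Answer: C G F A

Derivation:
Walk down from root: C -> G -> F -> A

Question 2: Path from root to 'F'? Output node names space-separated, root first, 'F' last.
Answer: C G F

Derivation:
Walk down from root: C -> G -> F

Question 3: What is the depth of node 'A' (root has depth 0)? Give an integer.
Answer: 3

Derivation:
Path from root to A: C -> G -> F -> A
Depth = number of edges = 3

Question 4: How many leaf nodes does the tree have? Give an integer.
Answer: 4

Derivation:
Leaves (nodes with no children): A, B, D, E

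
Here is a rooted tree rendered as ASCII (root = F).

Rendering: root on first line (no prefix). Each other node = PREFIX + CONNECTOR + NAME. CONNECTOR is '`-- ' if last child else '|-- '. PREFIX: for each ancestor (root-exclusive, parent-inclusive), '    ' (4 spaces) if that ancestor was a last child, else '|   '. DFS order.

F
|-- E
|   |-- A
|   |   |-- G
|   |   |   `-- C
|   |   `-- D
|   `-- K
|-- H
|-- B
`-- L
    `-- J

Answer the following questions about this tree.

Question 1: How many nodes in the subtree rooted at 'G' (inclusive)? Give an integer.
Subtree rooted at G contains: C, G
Count = 2

Answer: 2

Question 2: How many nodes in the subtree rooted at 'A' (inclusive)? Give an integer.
Subtree rooted at A contains: A, C, D, G
Count = 4

Answer: 4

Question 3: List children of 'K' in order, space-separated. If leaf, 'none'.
Answer: none

Derivation:
Node K's children (from adjacency): (leaf)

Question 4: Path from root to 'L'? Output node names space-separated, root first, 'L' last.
Walk down from root: F -> L

Answer: F L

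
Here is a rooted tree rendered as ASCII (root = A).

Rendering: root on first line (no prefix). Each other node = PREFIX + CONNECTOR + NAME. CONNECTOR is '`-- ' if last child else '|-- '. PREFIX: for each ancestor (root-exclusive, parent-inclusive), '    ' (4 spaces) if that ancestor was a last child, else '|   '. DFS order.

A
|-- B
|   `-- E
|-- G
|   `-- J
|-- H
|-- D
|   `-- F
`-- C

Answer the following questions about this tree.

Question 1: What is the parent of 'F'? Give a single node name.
Answer: D

Derivation:
Scan adjacency: F appears as child of D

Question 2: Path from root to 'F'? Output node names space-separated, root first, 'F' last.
Answer: A D F

Derivation:
Walk down from root: A -> D -> F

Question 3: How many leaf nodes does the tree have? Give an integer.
Leaves (nodes with no children): C, E, F, H, J

Answer: 5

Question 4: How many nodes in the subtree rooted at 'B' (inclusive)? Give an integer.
Subtree rooted at B contains: B, E
Count = 2

Answer: 2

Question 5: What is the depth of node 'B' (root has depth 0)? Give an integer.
Path from root to B: A -> B
Depth = number of edges = 1

Answer: 1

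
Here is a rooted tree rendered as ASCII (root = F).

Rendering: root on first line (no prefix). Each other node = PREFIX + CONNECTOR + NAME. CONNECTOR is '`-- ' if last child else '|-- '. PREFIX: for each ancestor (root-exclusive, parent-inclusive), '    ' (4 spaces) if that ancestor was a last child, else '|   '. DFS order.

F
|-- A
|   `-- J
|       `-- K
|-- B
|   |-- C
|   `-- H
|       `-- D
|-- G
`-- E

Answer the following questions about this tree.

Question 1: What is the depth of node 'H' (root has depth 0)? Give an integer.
Answer: 2

Derivation:
Path from root to H: F -> B -> H
Depth = number of edges = 2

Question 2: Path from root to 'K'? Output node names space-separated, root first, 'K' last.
Answer: F A J K

Derivation:
Walk down from root: F -> A -> J -> K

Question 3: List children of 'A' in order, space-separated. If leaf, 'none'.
Node A's children (from adjacency): J

Answer: J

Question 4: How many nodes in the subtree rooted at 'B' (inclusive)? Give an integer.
Answer: 4

Derivation:
Subtree rooted at B contains: B, C, D, H
Count = 4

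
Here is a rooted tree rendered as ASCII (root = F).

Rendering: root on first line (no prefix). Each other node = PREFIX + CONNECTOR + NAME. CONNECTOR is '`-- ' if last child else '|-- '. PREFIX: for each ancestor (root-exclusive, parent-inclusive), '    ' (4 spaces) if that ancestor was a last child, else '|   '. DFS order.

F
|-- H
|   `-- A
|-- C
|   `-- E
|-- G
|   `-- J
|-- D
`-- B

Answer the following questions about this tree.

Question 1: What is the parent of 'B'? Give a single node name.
Answer: F

Derivation:
Scan adjacency: B appears as child of F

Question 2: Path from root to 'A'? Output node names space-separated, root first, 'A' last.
Walk down from root: F -> H -> A

Answer: F H A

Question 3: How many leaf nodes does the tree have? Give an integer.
Leaves (nodes with no children): A, B, D, E, J

Answer: 5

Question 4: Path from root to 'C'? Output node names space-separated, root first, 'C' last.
Walk down from root: F -> C

Answer: F C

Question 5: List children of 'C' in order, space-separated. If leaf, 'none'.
Node C's children (from adjacency): E

Answer: E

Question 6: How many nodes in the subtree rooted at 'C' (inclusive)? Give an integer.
Answer: 2

Derivation:
Subtree rooted at C contains: C, E
Count = 2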